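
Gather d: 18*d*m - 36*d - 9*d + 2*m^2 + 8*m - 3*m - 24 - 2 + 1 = d*(18*m - 45) + 2*m^2 + 5*m - 25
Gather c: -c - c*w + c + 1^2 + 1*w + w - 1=-c*w + 2*w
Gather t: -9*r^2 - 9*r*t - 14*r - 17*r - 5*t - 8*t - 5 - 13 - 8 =-9*r^2 - 31*r + t*(-9*r - 13) - 26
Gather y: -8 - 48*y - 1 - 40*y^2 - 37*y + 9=-40*y^2 - 85*y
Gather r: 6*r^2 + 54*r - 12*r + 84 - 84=6*r^2 + 42*r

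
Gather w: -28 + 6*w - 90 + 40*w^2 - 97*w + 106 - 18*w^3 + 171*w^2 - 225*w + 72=-18*w^3 + 211*w^2 - 316*w + 60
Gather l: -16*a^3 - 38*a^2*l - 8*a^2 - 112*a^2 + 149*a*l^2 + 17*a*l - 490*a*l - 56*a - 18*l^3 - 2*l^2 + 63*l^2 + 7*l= -16*a^3 - 120*a^2 - 56*a - 18*l^3 + l^2*(149*a + 61) + l*(-38*a^2 - 473*a + 7)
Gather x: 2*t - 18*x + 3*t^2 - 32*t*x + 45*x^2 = 3*t^2 + 2*t + 45*x^2 + x*(-32*t - 18)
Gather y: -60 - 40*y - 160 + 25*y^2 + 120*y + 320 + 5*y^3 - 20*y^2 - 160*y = 5*y^3 + 5*y^2 - 80*y + 100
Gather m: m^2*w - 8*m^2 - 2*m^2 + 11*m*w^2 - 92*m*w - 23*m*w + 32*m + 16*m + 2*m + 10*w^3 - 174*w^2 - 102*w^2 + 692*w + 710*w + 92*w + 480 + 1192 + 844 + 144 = m^2*(w - 10) + m*(11*w^2 - 115*w + 50) + 10*w^3 - 276*w^2 + 1494*w + 2660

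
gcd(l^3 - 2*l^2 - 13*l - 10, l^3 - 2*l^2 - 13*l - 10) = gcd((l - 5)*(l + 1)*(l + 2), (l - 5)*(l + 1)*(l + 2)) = l^3 - 2*l^2 - 13*l - 10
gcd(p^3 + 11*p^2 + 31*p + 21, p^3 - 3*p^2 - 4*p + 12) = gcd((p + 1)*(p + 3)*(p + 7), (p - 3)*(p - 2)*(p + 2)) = 1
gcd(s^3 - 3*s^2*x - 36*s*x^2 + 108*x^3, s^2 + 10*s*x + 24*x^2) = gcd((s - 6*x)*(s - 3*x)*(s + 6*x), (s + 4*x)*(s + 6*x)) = s + 6*x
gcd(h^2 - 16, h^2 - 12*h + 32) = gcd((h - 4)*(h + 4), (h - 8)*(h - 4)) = h - 4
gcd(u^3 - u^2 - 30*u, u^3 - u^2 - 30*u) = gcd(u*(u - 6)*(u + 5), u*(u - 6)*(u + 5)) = u^3 - u^2 - 30*u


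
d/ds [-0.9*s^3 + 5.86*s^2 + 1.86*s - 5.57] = -2.7*s^2 + 11.72*s + 1.86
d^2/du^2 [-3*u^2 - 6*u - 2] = -6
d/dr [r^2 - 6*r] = 2*r - 6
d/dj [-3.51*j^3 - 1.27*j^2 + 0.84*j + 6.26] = -10.53*j^2 - 2.54*j + 0.84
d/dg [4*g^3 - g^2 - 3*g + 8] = 12*g^2 - 2*g - 3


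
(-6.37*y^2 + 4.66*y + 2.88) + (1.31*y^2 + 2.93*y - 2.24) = -5.06*y^2 + 7.59*y + 0.64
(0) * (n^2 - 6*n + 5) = 0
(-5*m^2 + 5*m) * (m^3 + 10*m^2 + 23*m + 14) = -5*m^5 - 45*m^4 - 65*m^3 + 45*m^2 + 70*m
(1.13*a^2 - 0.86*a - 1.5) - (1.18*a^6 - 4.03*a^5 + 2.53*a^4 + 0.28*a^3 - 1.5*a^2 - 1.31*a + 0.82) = -1.18*a^6 + 4.03*a^5 - 2.53*a^4 - 0.28*a^3 + 2.63*a^2 + 0.45*a - 2.32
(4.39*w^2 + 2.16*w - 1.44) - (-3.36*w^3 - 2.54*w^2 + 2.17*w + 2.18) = 3.36*w^3 + 6.93*w^2 - 0.00999999999999979*w - 3.62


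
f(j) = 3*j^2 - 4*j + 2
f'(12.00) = 68.00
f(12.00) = 386.00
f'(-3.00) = -22.00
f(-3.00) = 41.00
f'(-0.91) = -9.46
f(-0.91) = 8.12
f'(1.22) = 3.32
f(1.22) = 1.59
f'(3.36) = 16.16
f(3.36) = 22.43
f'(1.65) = 5.90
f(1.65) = 3.57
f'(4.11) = 20.66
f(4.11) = 36.24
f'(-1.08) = -10.48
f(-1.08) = 9.82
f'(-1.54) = -13.24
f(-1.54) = 15.27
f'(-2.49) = -18.94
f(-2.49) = 30.56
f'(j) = 6*j - 4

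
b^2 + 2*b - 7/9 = (b - 1/3)*(b + 7/3)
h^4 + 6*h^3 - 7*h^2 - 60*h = h*(h - 3)*(h + 4)*(h + 5)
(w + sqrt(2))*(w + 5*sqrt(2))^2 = w^3 + 11*sqrt(2)*w^2 + 70*w + 50*sqrt(2)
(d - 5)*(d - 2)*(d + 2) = d^3 - 5*d^2 - 4*d + 20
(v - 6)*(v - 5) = v^2 - 11*v + 30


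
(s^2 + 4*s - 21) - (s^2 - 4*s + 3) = 8*s - 24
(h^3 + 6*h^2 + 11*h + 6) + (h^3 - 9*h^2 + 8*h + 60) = 2*h^3 - 3*h^2 + 19*h + 66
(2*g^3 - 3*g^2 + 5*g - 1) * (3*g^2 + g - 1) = 6*g^5 - 7*g^4 + 10*g^3 + 5*g^2 - 6*g + 1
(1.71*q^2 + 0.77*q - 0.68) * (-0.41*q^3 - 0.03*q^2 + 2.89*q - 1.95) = -0.7011*q^5 - 0.367*q^4 + 5.1976*q^3 - 1.0888*q^2 - 3.4667*q + 1.326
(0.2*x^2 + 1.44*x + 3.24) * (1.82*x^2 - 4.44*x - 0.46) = 0.364*x^4 + 1.7328*x^3 - 0.588799999999999*x^2 - 15.048*x - 1.4904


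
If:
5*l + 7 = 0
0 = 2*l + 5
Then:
No Solution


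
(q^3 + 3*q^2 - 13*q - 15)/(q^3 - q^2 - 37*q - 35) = (q - 3)/(q - 7)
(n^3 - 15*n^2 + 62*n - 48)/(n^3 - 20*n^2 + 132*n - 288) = (n - 1)/(n - 6)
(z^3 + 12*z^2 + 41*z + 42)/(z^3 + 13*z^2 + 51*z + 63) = (z + 2)/(z + 3)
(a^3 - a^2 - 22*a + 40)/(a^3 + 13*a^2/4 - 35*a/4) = 4*(a^2 - 6*a + 8)/(a*(4*a - 7))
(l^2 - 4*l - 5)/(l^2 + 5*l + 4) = (l - 5)/(l + 4)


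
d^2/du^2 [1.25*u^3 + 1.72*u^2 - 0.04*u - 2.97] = 7.5*u + 3.44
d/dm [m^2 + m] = 2*m + 1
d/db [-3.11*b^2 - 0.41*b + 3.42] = -6.22*b - 0.41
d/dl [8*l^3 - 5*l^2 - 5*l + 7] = 24*l^2 - 10*l - 5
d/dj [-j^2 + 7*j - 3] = 7 - 2*j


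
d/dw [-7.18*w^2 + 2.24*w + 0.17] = 2.24 - 14.36*w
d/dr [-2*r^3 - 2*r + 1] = -6*r^2 - 2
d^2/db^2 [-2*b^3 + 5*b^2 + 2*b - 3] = 10 - 12*b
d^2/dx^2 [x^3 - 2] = 6*x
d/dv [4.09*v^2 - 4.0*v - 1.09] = 8.18*v - 4.0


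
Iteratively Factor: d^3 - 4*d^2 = (d - 4)*(d^2) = d*(d - 4)*(d)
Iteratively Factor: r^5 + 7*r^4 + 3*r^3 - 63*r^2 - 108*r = (r)*(r^4 + 7*r^3 + 3*r^2 - 63*r - 108) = r*(r - 3)*(r^3 + 10*r^2 + 33*r + 36) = r*(r - 3)*(r + 3)*(r^2 + 7*r + 12) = r*(r - 3)*(r + 3)*(r + 4)*(r + 3)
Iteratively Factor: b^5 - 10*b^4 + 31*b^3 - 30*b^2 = (b - 3)*(b^4 - 7*b^3 + 10*b^2) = (b - 5)*(b - 3)*(b^3 - 2*b^2) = b*(b - 5)*(b - 3)*(b^2 - 2*b) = b^2*(b - 5)*(b - 3)*(b - 2)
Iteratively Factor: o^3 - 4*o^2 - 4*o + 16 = (o + 2)*(o^2 - 6*o + 8) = (o - 4)*(o + 2)*(o - 2)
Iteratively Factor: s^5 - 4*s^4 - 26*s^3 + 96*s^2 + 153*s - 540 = (s + 3)*(s^4 - 7*s^3 - 5*s^2 + 111*s - 180) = (s - 3)*(s + 3)*(s^3 - 4*s^2 - 17*s + 60) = (s - 3)^2*(s + 3)*(s^2 - s - 20) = (s - 5)*(s - 3)^2*(s + 3)*(s + 4)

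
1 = 1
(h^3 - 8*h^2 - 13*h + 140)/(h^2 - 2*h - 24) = (h^2 - 12*h + 35)/(h - 6)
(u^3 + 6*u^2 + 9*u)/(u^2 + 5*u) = (u^2 + 6*u + 9)/(u + 5)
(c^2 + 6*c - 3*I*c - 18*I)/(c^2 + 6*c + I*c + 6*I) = (c - 3*I)/(c + I)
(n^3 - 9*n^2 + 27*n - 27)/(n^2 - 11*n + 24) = (n^2 - 6*n + 9)/(n - 8)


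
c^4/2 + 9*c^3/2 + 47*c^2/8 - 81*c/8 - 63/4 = (c/2 + 1)*(c - 3/2)*(c + 3/2)*(c + 7)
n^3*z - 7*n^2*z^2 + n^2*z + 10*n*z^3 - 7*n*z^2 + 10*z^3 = (n - 5*z)*(n - 2*z)*(n*z + z)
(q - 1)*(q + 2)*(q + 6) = q^3 + 7*q^2 + 4*q - 12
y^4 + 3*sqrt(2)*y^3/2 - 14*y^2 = y^2*(y - 2*sqrt(2))*(y + 7*sqrt(2)/2)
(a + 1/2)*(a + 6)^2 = a^3 + 25*a^2/2 + 42*a + 18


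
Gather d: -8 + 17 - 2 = 7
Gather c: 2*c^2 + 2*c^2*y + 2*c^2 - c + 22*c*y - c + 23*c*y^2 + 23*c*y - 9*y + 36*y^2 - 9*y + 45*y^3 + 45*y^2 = c^2*(2*y + 4) + c*(23*y^2 + 45*y - 2) + 45*y^3 + 81*y^2 - 18*y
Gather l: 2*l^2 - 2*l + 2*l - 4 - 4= 2*l^2 - 8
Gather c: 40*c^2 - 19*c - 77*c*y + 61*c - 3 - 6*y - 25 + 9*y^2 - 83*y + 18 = 40*c^2 + c*(42 - 77*y) + 9*y^2 - 89*y - 10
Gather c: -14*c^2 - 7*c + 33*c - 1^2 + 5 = -14*c^2 + 26*c + 4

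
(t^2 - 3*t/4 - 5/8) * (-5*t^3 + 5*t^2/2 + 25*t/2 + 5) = -5*t^5 + 25*t^4/4 + 55*t^3/4 - 95*t^2/16 - 185*t/16 - 25/8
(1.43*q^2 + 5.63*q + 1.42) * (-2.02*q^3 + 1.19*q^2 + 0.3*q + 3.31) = -2.8886*q^5 - 9.6709*q^4 + 4.2603*q^3 + 8.1121*q^2 + 19.0613*q + 4.7002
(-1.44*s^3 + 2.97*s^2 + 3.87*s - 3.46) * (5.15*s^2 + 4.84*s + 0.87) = -7.416*s^5 + 8.3259*s^4 + 33.0525*s^3 + 3.4957*s^2 - 13.3795*s - 3.0102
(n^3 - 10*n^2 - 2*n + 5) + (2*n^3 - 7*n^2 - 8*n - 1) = 3*n^3 - 17*n^2 - 10*n + 4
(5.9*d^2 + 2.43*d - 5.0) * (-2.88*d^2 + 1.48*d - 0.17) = -16.992*d^4 + 1.7336*d^3 + 16.9934*d^2 - 7.8131*d + 0.85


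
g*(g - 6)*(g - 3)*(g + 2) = g^4 - 7*g^3 + 36*g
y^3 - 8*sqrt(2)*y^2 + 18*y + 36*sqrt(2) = (y - 6*sqrt(2))*(y - 3*sqrt(2))*(y + sqrt(2))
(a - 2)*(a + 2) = a^2 - 4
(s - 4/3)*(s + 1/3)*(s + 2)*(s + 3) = s^4 + 4*s^3 + 5*s^2/9 - 74*s/9 - 8/3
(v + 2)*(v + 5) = v^2 + 7*v + 10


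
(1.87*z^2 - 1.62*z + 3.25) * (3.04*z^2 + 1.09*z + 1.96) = 5.6848*z^4 - 2.8865*z^3 + 11.7794*z^2 + 0.3673*z + 6.37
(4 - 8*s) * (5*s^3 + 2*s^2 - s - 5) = -40*s^4 + 4*s^3 + 16*s^2 + 36*s - 20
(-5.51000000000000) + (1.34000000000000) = -4.17000000000000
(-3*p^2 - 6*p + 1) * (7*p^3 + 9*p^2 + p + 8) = -21*p^5 - 69*p^4 - 50*p^3 - 21*p^2 - 47*p + 8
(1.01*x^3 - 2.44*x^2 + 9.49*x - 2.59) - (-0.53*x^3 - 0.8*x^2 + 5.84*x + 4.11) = 1.54*x^3 - 1.64*x^2 + 3.65*x - 6.7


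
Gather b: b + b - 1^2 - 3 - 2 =2*b - 6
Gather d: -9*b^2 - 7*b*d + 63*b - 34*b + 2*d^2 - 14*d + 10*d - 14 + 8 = -9*b^2 + 29*b + 2*d^2 + d*(-7*b - 4) - 6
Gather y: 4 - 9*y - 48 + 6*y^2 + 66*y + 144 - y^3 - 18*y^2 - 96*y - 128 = -y^3 - 12*y^2 - 39*y - 28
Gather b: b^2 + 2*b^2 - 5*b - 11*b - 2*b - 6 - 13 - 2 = 3*b^2 - 18*b - 21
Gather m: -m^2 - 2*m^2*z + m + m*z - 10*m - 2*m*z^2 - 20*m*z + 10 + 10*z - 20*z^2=m^2*(-2*z - 1) + m*(-2*z^2 - 19*z - 9) - 20*z^2 + 10*z + 10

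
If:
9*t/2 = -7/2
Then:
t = -7/9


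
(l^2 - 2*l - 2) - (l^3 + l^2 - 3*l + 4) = -l^3 + l - 6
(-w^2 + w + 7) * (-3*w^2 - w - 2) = 3*w^4 - 2*w^3 - 20*w^2 - 9*w - 14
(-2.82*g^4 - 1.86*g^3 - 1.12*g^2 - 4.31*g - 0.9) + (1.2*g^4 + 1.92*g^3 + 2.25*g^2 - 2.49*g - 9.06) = -1.62*g^4 + 0.0599999999999998*g^3 + 1.13*g^2 - 6.8*g - 9.96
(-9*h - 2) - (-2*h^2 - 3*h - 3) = 2*h^2 - 6*h + 1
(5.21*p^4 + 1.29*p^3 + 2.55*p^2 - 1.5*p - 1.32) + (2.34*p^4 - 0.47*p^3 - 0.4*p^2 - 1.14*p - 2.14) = 7.55*p^4 + 0.82*p^3 + 2.15*p^2 - 2.64*p - 3.46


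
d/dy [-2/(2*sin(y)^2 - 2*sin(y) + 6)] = (2*sin(y) - 1)*cos(y)/(sin(y)^2 - sin(y) + 3)^2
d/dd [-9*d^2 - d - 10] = -18*d - 1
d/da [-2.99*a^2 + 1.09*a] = 1.09 - 5.98*a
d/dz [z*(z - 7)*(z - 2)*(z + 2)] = 4*z^3 - 21*z^2 - 8*z + 28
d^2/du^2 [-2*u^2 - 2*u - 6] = -4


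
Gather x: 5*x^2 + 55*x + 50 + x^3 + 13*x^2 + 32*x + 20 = x^3 + 18*x^2 + 87*x + 70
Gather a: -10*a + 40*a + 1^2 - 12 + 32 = 30*a + 21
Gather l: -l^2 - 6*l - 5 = -l^2 - 6*l - 5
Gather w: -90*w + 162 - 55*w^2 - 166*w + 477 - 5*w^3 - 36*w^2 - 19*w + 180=-5*w^3 - 91*w^2 - 275*w + 819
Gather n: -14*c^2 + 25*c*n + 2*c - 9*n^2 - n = -14*c^2 + 2*c - 9*n^2 + n*(25*c - 1)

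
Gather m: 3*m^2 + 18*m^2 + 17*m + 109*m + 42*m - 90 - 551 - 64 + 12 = 21*m^2 + 168*m - 693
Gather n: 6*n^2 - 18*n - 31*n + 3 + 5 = 6*n^2 - 49*n + 8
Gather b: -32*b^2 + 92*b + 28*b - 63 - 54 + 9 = -32*b^2 + 120*b - 108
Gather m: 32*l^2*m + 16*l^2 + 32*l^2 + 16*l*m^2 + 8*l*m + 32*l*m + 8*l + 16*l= 48*l^2 + 16*l*m^2 + 24*l + m*(32*l^2 + 40*l)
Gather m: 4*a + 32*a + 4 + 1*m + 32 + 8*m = 36*a + 9*m + 36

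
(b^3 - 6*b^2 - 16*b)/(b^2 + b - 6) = b*(b^2 - 6*b - 16)/(b^2 + b - 6)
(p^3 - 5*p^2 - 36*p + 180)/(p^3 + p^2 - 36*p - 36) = (p - 5)/(p + 1)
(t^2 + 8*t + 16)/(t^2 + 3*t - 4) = (t + 4)/(t - 1)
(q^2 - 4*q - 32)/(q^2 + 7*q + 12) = (q - 8)/(q + 3)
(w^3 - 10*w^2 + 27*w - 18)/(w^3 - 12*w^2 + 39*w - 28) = (w^2 - 9*w + 18)/(w^2 - 11*w + 28)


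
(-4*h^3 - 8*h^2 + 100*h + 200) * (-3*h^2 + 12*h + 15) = 12*h^5 - 24*h^4 - 456*h^3 + 480*h^2 + 3900*h + 3000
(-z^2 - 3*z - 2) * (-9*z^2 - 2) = 9*z^4 + 27*z^3 + 20*z^2 + 6*z + 4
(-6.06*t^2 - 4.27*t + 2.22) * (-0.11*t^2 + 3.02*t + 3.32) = 0.6666*t^4 - 17.8315*t^3 - 33.2588*t^2 - 7.472*t + 7.3704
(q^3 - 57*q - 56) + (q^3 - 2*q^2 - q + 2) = 2*q^3 - 2*q^2 - 58*q - 54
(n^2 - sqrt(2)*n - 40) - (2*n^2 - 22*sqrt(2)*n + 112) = -n^2 + 21*sqrt(2)*n - 152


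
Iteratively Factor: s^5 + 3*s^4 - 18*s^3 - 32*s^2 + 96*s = (s - 2)*(s^4 + 5*s^3 - 8*s^2 - 48*s) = s*(s - 2)*(s^3 + 5*s^2 - 8*s - 48) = s*(s - 2)*(s + 4)*(s^2 + s - 12) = s*(s - 3)*(s - 2)*(s + 4)*(s + 4)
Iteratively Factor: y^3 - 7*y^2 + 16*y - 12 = (y - 3)*(y^2 - 4*y + 4) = (y - 3)*(y - 2)*(y - 2)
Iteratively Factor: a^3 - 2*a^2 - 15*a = (a + 3)*(a^2 - 5*a) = (a - 5)*(a + 3)*(a)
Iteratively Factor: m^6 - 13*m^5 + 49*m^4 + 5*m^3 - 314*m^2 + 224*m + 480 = (m - 5)*(m^5 - 8*m^4 + 9*m^3 + 50*m^2 - 64*m - 96) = (m - 5)*(m + 2)*(m^4 - 10*m^3 + 29*m^2 - 8*m - 48) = (m - 5)*(m - 4)*(m + 2)*(m^3 - 6*m^2 + 5*m + 12) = (m - 5)*(m - 4)*(m + 1)*(m + 2)*(m^2 - 7*m + 12) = (m - 5)*(m - 4)^2*(m + 1)*(m + 2)*(m - 3)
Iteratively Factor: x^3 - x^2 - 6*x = (x - 3)*(x^2 + 2*x) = x*(x - 3)*(x + 2)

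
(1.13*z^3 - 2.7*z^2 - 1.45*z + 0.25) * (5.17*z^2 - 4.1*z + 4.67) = 5.8421*z^5 - 18.592*z^4 + 8.8506*z^3 - 5.3715*z^2 - 7.7965*z + 1.1675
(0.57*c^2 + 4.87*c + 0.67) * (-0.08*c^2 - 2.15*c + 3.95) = -0.0456*c^4 - 1.6151*c^3 - 8.2726*c^2 + 17.796*c + 2.6465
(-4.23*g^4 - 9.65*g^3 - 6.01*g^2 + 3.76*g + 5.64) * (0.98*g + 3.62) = -4.1454*g^5 - 24.7696*g^4 - 40.8228*g^3 - 18.0714*g^2 + 19.1384*g + 20.4168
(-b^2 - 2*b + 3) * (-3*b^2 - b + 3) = 3*b^4 + 7*b^3 - 10*b^2 - 9*b + 9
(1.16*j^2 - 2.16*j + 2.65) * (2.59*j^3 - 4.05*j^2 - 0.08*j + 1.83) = 3.0044*j^5 - 10.2924*j^4 + 15.5187*j^3 - 8.4369*j^2 - 4.1648*j + 4.8495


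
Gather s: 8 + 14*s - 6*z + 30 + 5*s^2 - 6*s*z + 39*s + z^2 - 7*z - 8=5*s^2 + s*(53 - 6*z) + z^2 - 13*z + 30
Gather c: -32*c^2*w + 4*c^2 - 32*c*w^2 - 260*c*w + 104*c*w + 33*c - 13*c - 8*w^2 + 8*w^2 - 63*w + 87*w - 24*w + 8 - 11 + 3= c^2*(4 - 32*w) + c*(-32*w^2 - 156*w + 20)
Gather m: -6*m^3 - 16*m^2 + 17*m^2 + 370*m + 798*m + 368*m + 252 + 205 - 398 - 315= -6*m^3 + m^2 + 1536*m - 256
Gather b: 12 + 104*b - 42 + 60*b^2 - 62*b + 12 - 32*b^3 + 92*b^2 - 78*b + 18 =-32*b^3 + 152*b^2 - 36*b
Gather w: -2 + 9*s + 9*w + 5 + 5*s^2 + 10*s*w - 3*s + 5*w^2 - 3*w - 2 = 5*s^2 + 6*s + 5*w^2 + w*(10*s + 6) + 1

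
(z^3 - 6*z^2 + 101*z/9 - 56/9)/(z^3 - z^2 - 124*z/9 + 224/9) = (z - 1)/(z + 4)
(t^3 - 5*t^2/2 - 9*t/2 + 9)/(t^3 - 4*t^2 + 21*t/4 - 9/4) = 2*(t^2 - t - 6)/(2*t^2 - 5*t + 3)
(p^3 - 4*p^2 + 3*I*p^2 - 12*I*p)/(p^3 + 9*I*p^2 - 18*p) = (p - 4)/(p + 6*I)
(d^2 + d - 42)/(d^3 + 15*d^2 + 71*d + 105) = (d - 6)/(d^2 + 8*d + 15)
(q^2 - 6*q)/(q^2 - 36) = q/(q + 6)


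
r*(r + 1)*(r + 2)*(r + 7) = r^4 + 10*r^3 + 23*r^2 + 14*r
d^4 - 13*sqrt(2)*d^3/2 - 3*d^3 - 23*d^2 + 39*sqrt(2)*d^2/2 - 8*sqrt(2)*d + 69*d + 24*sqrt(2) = (d - 3)*(d - 8*sqrt(2))*(sqrt(2)*d/2 + 1)*(sqrt(2)*d + 1)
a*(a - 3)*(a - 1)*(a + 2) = a^4 - 2*a^3 - 5*a^2 + 6*a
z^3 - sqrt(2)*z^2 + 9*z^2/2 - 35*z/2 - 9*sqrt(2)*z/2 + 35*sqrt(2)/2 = (z - 5/2)*(z + 7)*(z - sqrt(2))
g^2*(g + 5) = g^3 + 5*g^2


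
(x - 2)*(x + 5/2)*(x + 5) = x^3 + 11*x^2/2 - 5*x/2 - 25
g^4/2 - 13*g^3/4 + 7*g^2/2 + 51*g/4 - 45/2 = (g/2 + 1)*(g - 3)^2*(g - 5/2)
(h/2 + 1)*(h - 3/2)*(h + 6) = h^3/2 + 13*h^2/4 - 9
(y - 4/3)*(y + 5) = y^2 + 11*y/3 - 20/3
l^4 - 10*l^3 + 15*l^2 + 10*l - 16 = (l - 8)*(l - 2)*(l - 1)*(l + 1)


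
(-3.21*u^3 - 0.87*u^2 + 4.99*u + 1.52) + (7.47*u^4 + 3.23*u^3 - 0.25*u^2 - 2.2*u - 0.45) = 7.47*u^4 + 0.02*u^3 - 1.12*u^2 + 2.79*u + 1.07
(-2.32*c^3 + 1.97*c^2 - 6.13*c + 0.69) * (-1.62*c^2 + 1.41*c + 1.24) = 3.7584*c^5 - 6.4626*c^4 + 9.8315*c^3 - 7.3183*c^2 - 6.6283*c + 0.8556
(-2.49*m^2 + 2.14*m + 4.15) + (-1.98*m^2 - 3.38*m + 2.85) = -4.47*m^2 - 1.24*m + 7.0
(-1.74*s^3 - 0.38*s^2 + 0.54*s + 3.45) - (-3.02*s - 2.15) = -1.74*s^3 - 0.38*s^2 + 3.56*s + 5.6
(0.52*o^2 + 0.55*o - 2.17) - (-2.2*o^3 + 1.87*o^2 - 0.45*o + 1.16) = 2.2*o^3 - 1.35*o^2 + 1.0*o - 3.33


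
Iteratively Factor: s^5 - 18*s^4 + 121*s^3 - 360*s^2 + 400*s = (s - 4)*(s^4 - 14*s^3 + 65*s^2 - 100*s) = s*(s - 4)*(s^3 - 14*s^2 + 65*s - 100) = s*(s - 5)*(s - 4)*(s^2 - 9*s + 20) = s*(s - 5)^2*(s - 4)*(s - 4)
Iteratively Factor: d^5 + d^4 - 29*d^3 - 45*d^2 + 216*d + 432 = (d + 3)*(d^4 - 2*d^3 - 23*d^2 + 24*d + 144) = (d - 4)*(d + 3)*(d^3 + 2*d^2 - 15*d - 36) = (d - 4)*(d + 3)^2*(d^2 - d - 12) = (d - 4)^2*(d + 3)^2*(d + 3)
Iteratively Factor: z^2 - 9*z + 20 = (z - 4)*(z - 5)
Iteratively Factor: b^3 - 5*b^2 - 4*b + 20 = (b + 2)*(b^2 - 7*b + 10) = (b - 2)*(b + 2)*(b - 5)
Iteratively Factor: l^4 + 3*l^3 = (l)*(l^3 + 3*l^2) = l*(l + 3)*(l^2) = l^2*(l + 3)*(l)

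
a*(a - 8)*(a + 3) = a^3 - 5*a^2 - 24*a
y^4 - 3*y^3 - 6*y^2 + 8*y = y*(y - 4)*(y - 1)*(y + 2)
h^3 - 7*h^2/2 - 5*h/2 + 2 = (h - 4)*(h - 1/2)*(h + 1)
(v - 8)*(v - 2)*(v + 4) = v^3 - 6*v^2 - 24*v + 64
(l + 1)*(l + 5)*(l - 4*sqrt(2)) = l^3 - 4*sqrt(2)*l^2 + 6*l^2 - 24*sqrt(2)*l + 5*l - 20*sqrt(2)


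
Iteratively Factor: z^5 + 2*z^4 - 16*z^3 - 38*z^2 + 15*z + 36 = (z + 3)*(z^4 - z^3 - 13*z^2 + z + 12) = (z - 1)*(z + 3)*(z^3 - 13*z - 12) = (z - 1)*(z + 1)*(z + 3)*(z^2 - z - 12) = (z - 1)*(z + 1)*(z + 3)^2*(z - 4)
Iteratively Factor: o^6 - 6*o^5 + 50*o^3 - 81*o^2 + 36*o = (o + 3)*(o^5 - 9*o^4 + 27*o^3 - 31*o^2 + 12*o) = (o - 1)*(o + 3)*(o^4 - 8*o^3 + 19*o^2 - 12*o) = (o - 3)*(o - 1)*(o + 3)*(o^3 - 5*o^2 + 4*o) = o*(o - 3)*(o - 1)*(o + 3)*(o^2 - 5*o + 4) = o*(o - 4)*(o - 3)*(o - 1)*(o + 3)*(o - 1)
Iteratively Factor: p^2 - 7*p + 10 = (p - 2)*(p - 5)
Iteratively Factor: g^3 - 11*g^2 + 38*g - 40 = (g - 5)*(g^2 - 6*g + 8) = (g - 5)*(g - 2)*(g - 4)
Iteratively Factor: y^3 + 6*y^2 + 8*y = (y + 2)*(y^2 + 4*y) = (y + 2)*(y + 4)*(y)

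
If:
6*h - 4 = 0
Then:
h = 2/3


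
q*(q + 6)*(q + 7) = q^3 + 13*q^2 + 42*q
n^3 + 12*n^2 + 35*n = n*(n + 5)*(n + 7)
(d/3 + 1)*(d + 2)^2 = d^3/3 + 7*d^2/3 + 16*d/3 + 4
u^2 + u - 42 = (u - 6)*(u + 7)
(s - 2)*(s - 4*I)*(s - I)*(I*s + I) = I*s^4 + 5*s^3 - I*s^3 - 5*s^2 - 6*I*s^2 - 10*s + 4*I*s + 8*I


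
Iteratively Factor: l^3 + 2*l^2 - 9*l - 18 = (l + 3)*(l^2 - l - 6) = (l + 2)*(l + 3)*(l - 3)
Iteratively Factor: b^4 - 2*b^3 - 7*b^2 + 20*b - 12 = (b - 2)*(b^3 - 7*b + 6) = (b - 2)*(b + 3)*(b^2 - 3*b + 2) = (b - 2)^2*(b + 3)*(b - 1)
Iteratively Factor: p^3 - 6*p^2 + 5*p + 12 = (p - 3)*(p^2 - 3*p - 4) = (p - 4)*(p - 3)*(p + 1)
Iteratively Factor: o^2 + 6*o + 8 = (o + 2)*(o + 4)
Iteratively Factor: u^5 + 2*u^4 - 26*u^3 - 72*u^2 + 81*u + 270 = (u - 2)*(u^4 + 4*u^3 - 18*u^2 - 108*u - 135) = (u - 2)*(u + 3)*(u^3 + u^2 - 21*u - 45) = (u - 2)*(u + 3)^2*(u^2 - 2*u - 15) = (u - 2)*(u + 3)^3*(u - 5)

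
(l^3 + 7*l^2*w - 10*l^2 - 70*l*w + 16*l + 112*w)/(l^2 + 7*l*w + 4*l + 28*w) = (l^2 - 10*l + 16)/(l + 4)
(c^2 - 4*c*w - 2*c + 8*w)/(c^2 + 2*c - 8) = (c - 4*w)/(c + 4)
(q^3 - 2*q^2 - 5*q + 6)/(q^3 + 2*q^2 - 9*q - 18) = (q - 1)/(q + 3)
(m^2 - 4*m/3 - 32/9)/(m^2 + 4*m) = (9*m^2 - 12*m - 32)/(9*m*(m + 4))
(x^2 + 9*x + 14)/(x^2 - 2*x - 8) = (x + 7)/(x - 4)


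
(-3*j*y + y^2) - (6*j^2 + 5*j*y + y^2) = -6*j^2 - 8*j*y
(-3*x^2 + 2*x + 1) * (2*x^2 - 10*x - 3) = -6*x^4 + 34*x^3 - 9*x^2 - 16*x - 3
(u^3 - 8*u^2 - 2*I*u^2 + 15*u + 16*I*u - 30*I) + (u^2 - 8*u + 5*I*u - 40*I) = u^3 - 7*u^2 - 2*I*u^2 + 7*u + 21*I*u - 70*I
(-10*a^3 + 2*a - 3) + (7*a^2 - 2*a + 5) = -10*a^3 + 7*a^2 + 2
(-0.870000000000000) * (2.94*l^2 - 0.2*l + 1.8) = -2.5578*l^2 + 0.174*l - 1.566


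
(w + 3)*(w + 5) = w^2 + 8*w + 15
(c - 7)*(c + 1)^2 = c^3 - 5*c^2 - 13*c - 7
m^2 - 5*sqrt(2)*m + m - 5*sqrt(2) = (m + 1)*(m - 5*sqrt(2))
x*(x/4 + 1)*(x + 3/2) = x^3/4 + 11*x^2/8 + 3*x/2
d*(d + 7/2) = d^2 + 7*d/2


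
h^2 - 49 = (h - 7)*(h + 7)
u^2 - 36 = (u - 6)*(u + 6)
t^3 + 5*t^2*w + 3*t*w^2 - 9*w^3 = (t - w)*(t + 3*w)^2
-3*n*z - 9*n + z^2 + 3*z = (-3*n + z)*(z + 3)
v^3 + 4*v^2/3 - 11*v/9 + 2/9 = (v - 1/3)^2*(v + 2)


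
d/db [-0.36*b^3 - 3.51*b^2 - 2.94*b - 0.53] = -1.08*b^2 - 7.02*b - 2.94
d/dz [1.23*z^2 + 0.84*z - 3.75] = 2.46*z + 0.84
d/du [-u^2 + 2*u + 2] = 2 - 2*u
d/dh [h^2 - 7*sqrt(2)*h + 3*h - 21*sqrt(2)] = 2*h - 7*sqrt(2) + 3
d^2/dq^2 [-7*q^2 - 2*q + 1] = -14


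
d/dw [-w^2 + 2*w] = 2 - 2*w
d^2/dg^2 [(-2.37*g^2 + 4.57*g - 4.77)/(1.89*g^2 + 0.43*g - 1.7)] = (36.501192*g^3 - 147.922362*g^2 + 64.840986*g - 39.433226)/(6.751269*g^6 + 4.608009*g^5 - 17.169327*g^4 - 8.210033*g^3 + 15.44331*g^2 + 3.7281*g - 4.913)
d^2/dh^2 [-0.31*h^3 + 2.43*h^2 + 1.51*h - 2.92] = 4.86 - 1.86*h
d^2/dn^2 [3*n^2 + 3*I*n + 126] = 6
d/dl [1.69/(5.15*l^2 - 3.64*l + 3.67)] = (6.1516 - 17.407*l)/(5.15*l^2 - 3.64*l + 3.67)^2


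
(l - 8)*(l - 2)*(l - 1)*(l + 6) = l^4 - 5*l^3 - 40*l^2 + 140*l - 96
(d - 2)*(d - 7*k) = d^2 - 7*d*k - 2*d + 14*k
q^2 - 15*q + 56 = (q - 8)*(q - 7)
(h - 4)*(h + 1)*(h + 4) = h^3 + h^2 - 16*h - 16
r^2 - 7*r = r*(r - 7)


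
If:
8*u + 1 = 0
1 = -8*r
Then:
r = -1/8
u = -1/8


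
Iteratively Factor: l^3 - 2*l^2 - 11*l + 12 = (l - 4)*(l^2 + 2*l - 3) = (l - 4)*(l - 1)*(l + 3)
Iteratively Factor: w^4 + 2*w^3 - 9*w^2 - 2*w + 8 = (w - 1)*(w^3 + 3*w^2 - 6*w - 8) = (w - 1)*(w + 1)*(w^2 + 2*w - 8) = (w - 1)*(w + 1)*(w + 4)*(w - 2)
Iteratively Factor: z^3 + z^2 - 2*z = (z)*(z^2 + z - 2) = z*(z + 2)*(z - 1)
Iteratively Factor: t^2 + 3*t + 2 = (t + 1)*(t + 2)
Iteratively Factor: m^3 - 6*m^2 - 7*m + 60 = (m + 3)*(m^2 - 9*m + 20) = (m - 5)*(m + 3)*(m - 4)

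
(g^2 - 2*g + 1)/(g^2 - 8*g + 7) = (g - 1)/(g - 7)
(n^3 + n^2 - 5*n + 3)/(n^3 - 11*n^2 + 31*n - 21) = (n^2 + 2*n - 3)/(n^2 - 10*n + 21)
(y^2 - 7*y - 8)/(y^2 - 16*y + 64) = (y + 1)/(y - 8)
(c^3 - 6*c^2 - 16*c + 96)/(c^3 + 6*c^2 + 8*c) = (c^2 - 10*c + 24)/(c*(c + 2))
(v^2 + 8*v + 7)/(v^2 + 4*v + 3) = (v + 7)/(v + 3)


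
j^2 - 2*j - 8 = (j - 4)*(j + 2)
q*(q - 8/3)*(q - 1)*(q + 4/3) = q^4 - 7*q^3/3 - 20*q^2/9 + 32*q/9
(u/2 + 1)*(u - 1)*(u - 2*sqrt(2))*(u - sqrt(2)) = u^4/2 - 3*sqrt(2)*u^3/2 + u^3/2 - 3*sqrt(2)*u^2/2 + u^2 + 2*u + 3*sqrt(2)*u - 4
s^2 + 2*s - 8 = (s - 2)*(s + 4)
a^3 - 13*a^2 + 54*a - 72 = (a - 6)*(a - 4)*(a - 3)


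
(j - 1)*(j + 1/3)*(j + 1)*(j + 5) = j^4 + 16*j^3/3 + 2*j^2/3 - 16*j/3 - 5/3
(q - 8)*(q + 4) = q^2 - 4*q - 32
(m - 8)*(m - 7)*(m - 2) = m^3 - 17*m^2 + 86*m - 112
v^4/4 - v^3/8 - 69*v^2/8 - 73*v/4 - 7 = (v/4 + 1)*(v - 7)*(v + 1/2)*(v + 2)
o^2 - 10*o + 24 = (o - 6)*(o - 4)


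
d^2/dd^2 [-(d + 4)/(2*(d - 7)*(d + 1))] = (-d^3 - 12*d^2 + 51*d - 130)/(d^6 - 18*d^5 + 87*d^4 + 36*d^3 - 609*d^2 - 882*d - 343)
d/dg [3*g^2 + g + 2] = 6*g + 1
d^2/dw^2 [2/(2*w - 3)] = 16/(2*w - 3)^3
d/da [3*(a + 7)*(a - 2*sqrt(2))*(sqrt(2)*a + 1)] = 9*sqrt(2)*a^2 - 18*a + 42*sqrt(2)*a - 63 - 6*sqrt(2)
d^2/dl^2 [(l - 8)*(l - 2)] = 2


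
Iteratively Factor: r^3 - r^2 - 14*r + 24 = (r - 2)*(r^2 + r - 12) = (r - 3)*(r - 2)*(r + 4)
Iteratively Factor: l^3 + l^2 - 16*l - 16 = (l + 1)*(l^2 - 16) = (l + 1)*(l + 4)*(l - 4)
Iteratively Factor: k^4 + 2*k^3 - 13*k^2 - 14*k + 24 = (k + 2)*(k^3 - 13*k + 12) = (k - 3)*(k + 2)*(k^2 + 3*k - 4) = (k - 3)*(k - 1)*(k + 2)*(k + 4)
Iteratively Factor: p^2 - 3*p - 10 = (p + 2)*(p - 5)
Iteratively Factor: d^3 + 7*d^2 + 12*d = (d + 4)*(d^2 + 3*d) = (d + 3)*(d + 4)*(d)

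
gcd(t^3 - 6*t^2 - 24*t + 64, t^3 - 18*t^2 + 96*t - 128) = t^2 - 10*t + 16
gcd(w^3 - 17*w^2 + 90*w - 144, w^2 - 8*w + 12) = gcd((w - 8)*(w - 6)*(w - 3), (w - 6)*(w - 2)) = w - 6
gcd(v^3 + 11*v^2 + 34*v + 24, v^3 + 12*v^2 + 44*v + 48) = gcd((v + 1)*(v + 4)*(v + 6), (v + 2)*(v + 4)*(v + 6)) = v^2 + 10*v + 24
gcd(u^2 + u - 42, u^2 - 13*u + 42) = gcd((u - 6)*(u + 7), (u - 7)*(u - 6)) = u - 6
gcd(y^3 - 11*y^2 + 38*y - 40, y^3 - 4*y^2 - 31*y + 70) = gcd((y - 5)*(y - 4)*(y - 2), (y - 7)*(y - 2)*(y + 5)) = y - 2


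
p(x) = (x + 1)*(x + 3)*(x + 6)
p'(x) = (x + 1)*(x + 3) + (x + 1)*(x + 6) + (x + 3)*(x + 6) = 3*x^2 + 20*x + 27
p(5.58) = 653.77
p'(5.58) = 232.01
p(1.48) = 83.11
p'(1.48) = 63.17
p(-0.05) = 16.67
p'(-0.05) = 26.01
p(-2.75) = -1.42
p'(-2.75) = -5.31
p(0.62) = 38.82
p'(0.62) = 40.55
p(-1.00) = 0.00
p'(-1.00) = 10.00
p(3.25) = 245.70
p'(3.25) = 123.69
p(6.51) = 893.47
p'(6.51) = 284.34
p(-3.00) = 0.00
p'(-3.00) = -6.00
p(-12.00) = -594.00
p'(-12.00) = 219.00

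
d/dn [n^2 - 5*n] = 2*n - 5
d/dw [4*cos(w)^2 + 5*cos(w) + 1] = -(8*cos(w) + 5)*sin(w)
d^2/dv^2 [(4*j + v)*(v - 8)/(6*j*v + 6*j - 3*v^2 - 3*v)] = 2*((4*j + v)*(v - 8)*(-2*j + 2*v + 1)^2 + ((4*j + v)*(v - 8) + (4*j + v)*(-2*j + 2*v + 1) + (v - 8)*(-2*j + 2*v + 1))*(2*j*v + 2*j - v^2 - v) + (2*j*v + 2*j - v^2 - v)^2)/(3*(2*j*v + 2*j - v^2 - v)^3)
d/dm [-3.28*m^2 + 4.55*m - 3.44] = 4.55 - 6.56*m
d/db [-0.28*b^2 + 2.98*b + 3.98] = 2.98 - 0.56*b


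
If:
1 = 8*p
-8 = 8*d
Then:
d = -1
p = 1/8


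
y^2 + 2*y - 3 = (y - 1)*(y + 3)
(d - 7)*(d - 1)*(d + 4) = d^3 - 4*d^2 - 25*d + 28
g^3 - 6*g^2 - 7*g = g*(g - 7)*(g + 1)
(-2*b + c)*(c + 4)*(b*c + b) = -2*b^2*c^2 - 10*b^2*c - 8*b^2 + b*c^3 + 5*b*c^2 + 4*b*c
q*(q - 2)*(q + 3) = q^3 + q^2 - 6*q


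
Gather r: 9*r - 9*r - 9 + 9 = 0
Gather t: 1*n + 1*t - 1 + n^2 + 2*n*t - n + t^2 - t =n^2 + 2*n*t + t^2 - 1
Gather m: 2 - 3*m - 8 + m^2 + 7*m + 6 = m^2 + 4*m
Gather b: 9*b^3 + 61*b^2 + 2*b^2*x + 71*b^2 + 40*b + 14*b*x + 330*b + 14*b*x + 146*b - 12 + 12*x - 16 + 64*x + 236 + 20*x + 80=9*b^3 + b^2*(2*x + 132) + b*(28*x + 516) + 96*x + 288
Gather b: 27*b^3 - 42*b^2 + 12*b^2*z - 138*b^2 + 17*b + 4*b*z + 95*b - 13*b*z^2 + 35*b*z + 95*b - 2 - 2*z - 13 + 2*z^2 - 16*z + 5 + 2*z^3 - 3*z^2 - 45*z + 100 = 27*b^3 + b^2*(12*z - 180) + b*(-13*z^2 + 39*z + 207) + 2*z^3 - z^2 - 63*z + 90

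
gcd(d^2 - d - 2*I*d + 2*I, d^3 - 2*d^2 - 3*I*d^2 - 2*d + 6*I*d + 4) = d - 2*I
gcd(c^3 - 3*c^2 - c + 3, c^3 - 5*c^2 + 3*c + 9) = c^2 - 2*c - 3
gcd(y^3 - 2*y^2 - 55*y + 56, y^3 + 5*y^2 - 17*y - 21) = y + 7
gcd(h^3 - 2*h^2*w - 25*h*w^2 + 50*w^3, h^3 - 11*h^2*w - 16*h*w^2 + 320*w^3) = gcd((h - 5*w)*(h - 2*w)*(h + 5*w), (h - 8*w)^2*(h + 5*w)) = h + 5*w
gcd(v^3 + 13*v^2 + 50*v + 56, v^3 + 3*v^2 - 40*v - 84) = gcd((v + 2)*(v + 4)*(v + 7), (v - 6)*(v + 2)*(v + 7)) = v^2 + 9*v + 14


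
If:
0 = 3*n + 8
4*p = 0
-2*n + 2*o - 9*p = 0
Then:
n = -8/3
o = -8/3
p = 0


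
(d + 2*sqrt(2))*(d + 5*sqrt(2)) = d^2 + 7*sqrt(2)*d + 20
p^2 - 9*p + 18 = (p - 6)*(p - 3)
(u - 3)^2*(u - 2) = u^3 - 8*u^2 + 21*u - 18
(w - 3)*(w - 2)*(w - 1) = w^3 - 6*w^2 + 11*w - 6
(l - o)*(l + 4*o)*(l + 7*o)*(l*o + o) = l^4*o + 10*l^3*o^2 + l^3*o + 17*l^2*o^3 + 10*l^2*o^2 - 28*l*o^4 + 17*l*o^3 - 28*o^4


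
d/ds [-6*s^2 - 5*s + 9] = -12*s - 5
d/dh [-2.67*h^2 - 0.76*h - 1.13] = -5.34*h - 0.76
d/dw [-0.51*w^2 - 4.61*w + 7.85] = -1.02*w - 4.61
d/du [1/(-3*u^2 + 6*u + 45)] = 2*(u - 1)/(3*(-u^2 + 2*u + 15)^2)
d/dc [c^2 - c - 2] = 2*c - 1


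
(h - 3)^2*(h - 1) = h^3 - 7*h^2 + 15*h - 9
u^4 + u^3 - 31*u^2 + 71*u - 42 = (u - 3)*(u - 2)*(u - 1)*(u + 7)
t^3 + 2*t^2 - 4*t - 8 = (t - 2)*(t + 2)^2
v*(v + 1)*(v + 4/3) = v^3 + 7*v^2/3 + 4*v/3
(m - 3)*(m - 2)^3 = m^4 - 9*m^3 + 30*m^2 - 44*m + 24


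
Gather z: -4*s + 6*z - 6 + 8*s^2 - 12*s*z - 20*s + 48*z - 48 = 8*s^2 - 24*s + z*(54 - 12*s) - 54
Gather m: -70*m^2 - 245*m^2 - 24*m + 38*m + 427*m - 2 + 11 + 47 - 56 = -315*m^2 + 441*m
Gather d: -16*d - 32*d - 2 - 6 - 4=-48*d - 12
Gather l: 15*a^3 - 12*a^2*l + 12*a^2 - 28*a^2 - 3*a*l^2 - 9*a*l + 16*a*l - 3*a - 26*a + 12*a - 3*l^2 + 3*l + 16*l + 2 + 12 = 15*a^3 - 16*a^2 - 17*a + l^2*(-3*a - 3) + l*(-12*a^2 + 7*a + 19) + 14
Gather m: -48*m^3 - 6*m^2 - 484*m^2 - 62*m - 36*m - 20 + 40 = -48*m^3 - 490*m^2 - 98*m + 20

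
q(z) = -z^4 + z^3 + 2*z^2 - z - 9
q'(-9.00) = 3122.00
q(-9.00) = -7128.00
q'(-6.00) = 947.00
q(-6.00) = -1443.00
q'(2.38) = -28.41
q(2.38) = -18.66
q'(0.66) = 1.80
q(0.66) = -8.69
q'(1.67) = -4.58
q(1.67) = -8.21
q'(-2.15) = 44.02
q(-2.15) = -28.91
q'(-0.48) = -1.79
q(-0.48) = -8.22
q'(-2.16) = 44.67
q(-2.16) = -29.35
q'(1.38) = -0.28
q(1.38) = -7.57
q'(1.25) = 0.88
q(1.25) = -7.61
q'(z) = -4*z^3 + 3*z^2 + 4*z - 1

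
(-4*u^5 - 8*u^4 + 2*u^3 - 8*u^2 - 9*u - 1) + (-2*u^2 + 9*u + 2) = -4*u^5 - 8*u^4 + 2*u^3 - 10*u^2 + 1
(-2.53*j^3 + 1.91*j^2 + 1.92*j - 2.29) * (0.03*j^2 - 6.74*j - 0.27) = -0.0759*j^5 + 17.1095*j^4 - 12.1327*j^3 - 13.5252*j^2 + 14.9162*j + 0.6183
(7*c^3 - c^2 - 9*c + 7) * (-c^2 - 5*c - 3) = -7*c^5 - 34*c^4 - 7*c^3 + 41*c^2 - 8*c - 21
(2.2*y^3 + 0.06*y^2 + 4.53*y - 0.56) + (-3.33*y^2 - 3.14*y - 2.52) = 2.2*y^3 - 3.27*y^2 + 1.39*y - 3.08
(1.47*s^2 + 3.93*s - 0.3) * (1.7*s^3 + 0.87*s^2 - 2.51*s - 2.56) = 2.499*s^5 + 7.9599*s^4 - 0.7806*s^3 - 13.8885*s^2 - 9.3078*s + 0.768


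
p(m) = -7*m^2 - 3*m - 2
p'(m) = -14*m - 3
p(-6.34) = -264.35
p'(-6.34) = 85.76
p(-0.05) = -1.87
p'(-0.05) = -2.30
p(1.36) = -19.03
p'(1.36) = -22.04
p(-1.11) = -7.29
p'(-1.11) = 12.54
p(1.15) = -14.71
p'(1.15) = -19.10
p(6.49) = -316.31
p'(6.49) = -93.86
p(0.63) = -6.67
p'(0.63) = -11.82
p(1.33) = -18.37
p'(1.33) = -21.62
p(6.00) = -272.00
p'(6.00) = -87.00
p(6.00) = -272.00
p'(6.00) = -87.00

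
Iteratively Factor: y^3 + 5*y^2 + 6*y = (y)*(y^2 + 5*y + 6) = y*(y + 3)*(y + 2)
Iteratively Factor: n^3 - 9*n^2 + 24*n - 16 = (n - 1)*(n^2 - 8*n + 16) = (n - 4)*(n - 1)*(n - 4)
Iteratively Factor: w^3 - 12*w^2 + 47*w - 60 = (w - 5)*(w^2 - 7*w + 12) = (w - 5)*(w - 4)*(w - 3)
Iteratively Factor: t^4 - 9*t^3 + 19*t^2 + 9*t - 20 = (t + 1)*(t^3 - 10*t^2 + 29*t - 20) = (t - 4)*(t + 1)*(t^2 - 6*t + 5) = (t - 4)*(t - 1)*(t + 1)*(t - 5)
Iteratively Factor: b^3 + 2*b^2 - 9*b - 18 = (b + 3)*(b^2 - b - 6) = (b + 2)*(b + 3)*(b - 3)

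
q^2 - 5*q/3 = q*(q - 5/3)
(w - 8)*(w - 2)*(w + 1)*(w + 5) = w^4 - 4*w^3 - 39*w^2 + 46*w + 80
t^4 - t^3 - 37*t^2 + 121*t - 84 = (t - 4)*(t - 3)*(t - 1)*(t + 7)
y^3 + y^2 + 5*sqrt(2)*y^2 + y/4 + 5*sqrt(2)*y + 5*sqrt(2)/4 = (y + 1/2)^2*(y + 5*sqrt(2))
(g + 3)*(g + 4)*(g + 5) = g^3 + 12*g^2 + 47*g + 60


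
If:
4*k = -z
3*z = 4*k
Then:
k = 0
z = 0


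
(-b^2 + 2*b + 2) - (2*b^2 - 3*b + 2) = -3*b^2 + 5*b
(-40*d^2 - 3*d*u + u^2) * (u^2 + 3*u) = -40*d^2*u^2 - 120*d^2*u - 3*d*u^3 - 9*d*u^2 + u^4 + 3*u^3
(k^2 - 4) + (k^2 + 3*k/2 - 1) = 2*k^2 + 3*k/2 - 5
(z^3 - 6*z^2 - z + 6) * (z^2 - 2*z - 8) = z^5 - 8*z^4 + 3*z^3 + 56*z^2 - 4*z - 48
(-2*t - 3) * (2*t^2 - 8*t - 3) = -4*t^3 + 10*t^2 + 30*t + 9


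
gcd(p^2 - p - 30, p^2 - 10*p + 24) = p - 6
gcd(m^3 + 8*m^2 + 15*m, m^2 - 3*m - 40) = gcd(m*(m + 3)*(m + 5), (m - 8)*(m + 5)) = m + 5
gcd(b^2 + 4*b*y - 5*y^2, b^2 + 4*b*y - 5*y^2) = -b^2 - 4*b*y + 5*y^2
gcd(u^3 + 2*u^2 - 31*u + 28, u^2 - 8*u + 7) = u - 1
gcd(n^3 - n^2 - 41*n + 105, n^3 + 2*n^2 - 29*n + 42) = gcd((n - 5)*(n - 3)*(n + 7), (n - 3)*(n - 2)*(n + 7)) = n^2 + 4*n - 21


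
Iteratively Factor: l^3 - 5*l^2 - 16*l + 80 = (l - 5)*(l^2 - 16) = (l - 5)*(l + 4)*(l - 4)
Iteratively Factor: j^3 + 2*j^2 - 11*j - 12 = (j - 3)*(j^2 + 5*j + 4) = (j - 3)*(j + 4)*(j + 1)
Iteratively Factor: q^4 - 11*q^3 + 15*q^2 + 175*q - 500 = (q + 4)*(q^3 - 15*q^2 + 75*q - 125) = (q - 5)*(q + 4)*(q^2 - 10*q + 25) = (q - 5)^2*(q + 4)*(q - 5)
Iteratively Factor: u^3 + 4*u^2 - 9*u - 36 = (u + 3)*(u^2 + u - 12) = (u + 3)*(u + 4)*(u - 3)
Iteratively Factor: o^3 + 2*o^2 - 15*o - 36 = (o - 4)*(o^2 + 6*o + 9) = (o - 4)*(o + 3)*(o + 3)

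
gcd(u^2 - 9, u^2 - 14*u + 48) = 1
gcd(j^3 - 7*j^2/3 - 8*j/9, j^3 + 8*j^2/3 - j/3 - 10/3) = 1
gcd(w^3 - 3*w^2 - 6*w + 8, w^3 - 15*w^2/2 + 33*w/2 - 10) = w^2 - 5*w + 4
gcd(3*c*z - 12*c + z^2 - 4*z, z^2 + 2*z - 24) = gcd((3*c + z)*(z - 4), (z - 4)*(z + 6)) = z - 4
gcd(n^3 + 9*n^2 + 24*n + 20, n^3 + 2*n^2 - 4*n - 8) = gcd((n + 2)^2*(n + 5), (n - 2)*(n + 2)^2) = n^2 + 4*n + 4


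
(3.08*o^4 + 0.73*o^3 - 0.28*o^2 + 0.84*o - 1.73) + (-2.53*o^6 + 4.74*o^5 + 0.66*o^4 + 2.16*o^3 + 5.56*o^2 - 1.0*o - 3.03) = -2.53*o^6 + 4.74*o^5 + 3.74*o^4 + 2.89*o^3 + 5.28*o^2 - 0.16*o - 4.76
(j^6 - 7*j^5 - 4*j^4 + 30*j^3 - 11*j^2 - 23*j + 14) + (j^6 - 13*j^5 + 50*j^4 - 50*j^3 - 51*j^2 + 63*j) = 2*j^6 - 20*j^5 + 46*j^4 - 20*j^3 - 62*j^2 + 40*j + 14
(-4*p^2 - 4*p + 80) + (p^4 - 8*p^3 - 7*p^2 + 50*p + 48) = p^4 - 8*p^3 - 11*p^2 + 46*p + 128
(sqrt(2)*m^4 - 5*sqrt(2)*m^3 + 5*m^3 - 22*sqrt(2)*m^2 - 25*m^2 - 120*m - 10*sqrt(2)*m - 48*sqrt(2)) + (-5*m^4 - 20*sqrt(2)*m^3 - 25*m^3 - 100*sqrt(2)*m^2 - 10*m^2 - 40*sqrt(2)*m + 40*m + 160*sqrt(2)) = -5*m^4 + sqrt(2)*m^4 - 25*sqrt(2)*m^3 - 20*m^3 - 122*sqrt(2)*m^2 - 35*m^2 - 80*m - 50*sqrt(2)*m + 112*sqrt(2)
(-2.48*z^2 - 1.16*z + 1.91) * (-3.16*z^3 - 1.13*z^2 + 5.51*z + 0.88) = 7.8368*z^5 + 6.468*z^4 - 18.3896*z^3 - 10.7323*z^2 + 9.5033*z + 1.6808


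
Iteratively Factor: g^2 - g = (g - 1)*(g)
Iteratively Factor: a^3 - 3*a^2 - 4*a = (a)*(a^2 - 3*a - 4) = a*(a - 4)*(a + 1)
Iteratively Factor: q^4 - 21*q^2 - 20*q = (q - 5)*(q^3 + 5*q^2 + 4*q) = (q - 5)*(q + 1)*(q^2 + 4*q) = (q - 5)*(q + 1)*(q + 4)*(q)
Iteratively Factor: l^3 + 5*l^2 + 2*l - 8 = (l + 2)*(l^2 + 3*l - 4) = (l + 2)*(l + 4)*(l - 1)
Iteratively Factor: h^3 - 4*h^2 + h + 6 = (h + 1)*(h^2 - 5*h + 6) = (h - 2)*(h + 1)*(h - 3)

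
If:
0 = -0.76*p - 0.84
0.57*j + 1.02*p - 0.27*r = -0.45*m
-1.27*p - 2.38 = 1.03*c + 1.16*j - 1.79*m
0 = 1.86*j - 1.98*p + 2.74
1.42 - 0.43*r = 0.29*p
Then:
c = 16.44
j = -2.65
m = 8.29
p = -1.11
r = 4.05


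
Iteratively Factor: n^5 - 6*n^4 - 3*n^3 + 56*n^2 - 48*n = (n - 4)*(n^4 - 2*n^3 - 11*n^2 + 12*n) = (n - 4)^2*(n^3 + 2*n^2 - 3*n) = (n - 4)^2*(n + 3)*(n^2 - n) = n*(n - 4)^2*(n + 3)*(n - 1)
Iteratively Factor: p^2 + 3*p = (p + 3)*(p)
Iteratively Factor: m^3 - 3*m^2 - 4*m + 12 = (m + 2)*(m^2 - 5*m + 6) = (m - 3)*(m + 2)*(m - 2)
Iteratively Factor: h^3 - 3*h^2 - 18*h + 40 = (h - 2)*(h^2 - h - 20) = (h - 2)*(h + 4)*(h - 5)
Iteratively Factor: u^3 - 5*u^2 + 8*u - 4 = (u - 2)*(u^2 - 3*u + 2) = (u - 2)*(u - 1)*(u - 2)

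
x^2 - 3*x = x*(x - 3)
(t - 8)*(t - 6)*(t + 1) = t^3 - 13*t^2 + 34*t + 48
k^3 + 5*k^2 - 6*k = k*(k - 1)*(k + 6)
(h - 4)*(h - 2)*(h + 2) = h^3 - 4*h^2 - 4*h + 16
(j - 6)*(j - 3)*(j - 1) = j^3 - 10*j^2 + 27*j - 18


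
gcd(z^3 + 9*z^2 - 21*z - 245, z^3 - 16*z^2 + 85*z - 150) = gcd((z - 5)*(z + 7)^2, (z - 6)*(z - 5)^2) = z - 5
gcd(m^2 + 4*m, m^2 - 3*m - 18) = 1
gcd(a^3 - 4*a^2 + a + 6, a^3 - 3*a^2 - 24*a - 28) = 1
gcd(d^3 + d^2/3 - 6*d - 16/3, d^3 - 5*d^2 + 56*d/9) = d - 8/3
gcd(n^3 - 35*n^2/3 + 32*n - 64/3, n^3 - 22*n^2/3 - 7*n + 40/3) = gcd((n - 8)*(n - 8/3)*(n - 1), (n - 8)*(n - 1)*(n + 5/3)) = n^2 - 9*n + 8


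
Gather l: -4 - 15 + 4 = -15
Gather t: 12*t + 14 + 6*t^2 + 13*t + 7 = 6*t^2 + 25*t + 21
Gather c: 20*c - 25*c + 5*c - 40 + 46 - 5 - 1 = 0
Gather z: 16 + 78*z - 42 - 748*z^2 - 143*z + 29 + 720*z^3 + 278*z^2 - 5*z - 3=720*z^3 - 470*z^2 - 70*z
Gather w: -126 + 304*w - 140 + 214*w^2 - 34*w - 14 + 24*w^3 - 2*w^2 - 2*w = 24*w^3 + 212*w^2 + 268*w - 280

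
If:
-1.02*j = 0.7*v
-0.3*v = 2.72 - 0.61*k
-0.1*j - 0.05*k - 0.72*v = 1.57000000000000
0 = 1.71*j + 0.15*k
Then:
No Solution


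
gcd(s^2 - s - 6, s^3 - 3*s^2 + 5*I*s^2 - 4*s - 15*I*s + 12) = s - 3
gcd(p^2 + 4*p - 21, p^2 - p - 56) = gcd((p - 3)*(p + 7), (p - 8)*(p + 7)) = p + 7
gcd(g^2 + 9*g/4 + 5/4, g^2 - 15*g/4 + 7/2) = 1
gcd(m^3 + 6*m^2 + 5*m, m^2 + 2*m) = m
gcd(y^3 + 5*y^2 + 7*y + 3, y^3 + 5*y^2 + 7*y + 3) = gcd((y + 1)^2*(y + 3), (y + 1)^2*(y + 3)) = y^3 + 5*y^2 + 7*y + 3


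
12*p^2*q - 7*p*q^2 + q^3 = q*(-4*p + q)*(-3*p + q)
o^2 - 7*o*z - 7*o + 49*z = (o - 7)*(o - 7*z)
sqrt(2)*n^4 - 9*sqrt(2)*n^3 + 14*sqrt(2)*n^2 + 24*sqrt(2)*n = n*(n - 6)*(n - 4)*(sqrt(2)*n + sqrt(2))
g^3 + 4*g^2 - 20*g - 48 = (g - 4)*(g + 2)*(g + 6)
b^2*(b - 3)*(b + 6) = b^4 + 3*b^3 - 18*b^2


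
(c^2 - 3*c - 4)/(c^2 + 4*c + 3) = (c - 4)/(c + 3)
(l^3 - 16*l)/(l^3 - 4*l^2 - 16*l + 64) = l/(l - 4)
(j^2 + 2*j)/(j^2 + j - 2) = j/(j - 1)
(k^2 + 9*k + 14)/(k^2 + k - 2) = (k + 7)/(k - 1)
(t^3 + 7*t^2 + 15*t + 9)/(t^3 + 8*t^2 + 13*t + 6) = (t^2 + 6*t + 9)/(t^2 + 7*t + 6)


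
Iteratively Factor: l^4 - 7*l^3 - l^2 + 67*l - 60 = (l - 1)*(l^3 - 6*l^2 - 7*l + 60) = (l - 4)*(l - 1)*(l^2 - 2*l - 15) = (l - 4)*(l - 1)*(l + 3)*(l - 5)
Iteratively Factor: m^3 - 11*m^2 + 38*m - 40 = (m - 2)*(m^2 - 9*m + 20) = (m - 4)*(m - 2)*(m - 5)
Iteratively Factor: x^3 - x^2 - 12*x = (x)*(x^2 - x - 12) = x*(x + 3)*(x - 4)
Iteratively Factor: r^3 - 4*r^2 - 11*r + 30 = (r - 2)*(r^2 - 2*r - 15) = (r - 5)*(r - 2)*(r + 3)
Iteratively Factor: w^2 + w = (w + 1)*(w)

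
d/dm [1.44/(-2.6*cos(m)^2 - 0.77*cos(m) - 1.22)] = -(7.488*cos(m) + 1.1088)*sin(m)/(2.6*cos(m)^2 + 0.77*cos(m) + 1.22)^2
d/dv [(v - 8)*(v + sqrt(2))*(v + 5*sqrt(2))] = 3*v^2 - 16*v + 12*sqrt(2)*v - 48*sqrt(2) + 10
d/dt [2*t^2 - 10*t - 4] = 4*t - 10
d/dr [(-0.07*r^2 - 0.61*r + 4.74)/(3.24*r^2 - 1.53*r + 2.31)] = (2.0835*r^2 - 31.0386*r + 5.8431)/(10.4976*r^4 - 9.9144*r^3 + 17.3097*r^2 - 7.0686*r + 5.3361)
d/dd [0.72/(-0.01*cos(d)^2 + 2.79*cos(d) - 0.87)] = (2.0088 - 0.0144*cos(d))*sin(d)/(0.01*cos(d)^2 - 2.79*cos(d) + 0.87)^2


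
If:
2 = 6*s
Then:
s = 1/3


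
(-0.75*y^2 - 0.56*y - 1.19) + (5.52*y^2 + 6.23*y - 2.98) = 4.77*y^2 + 5.67*y - 4.17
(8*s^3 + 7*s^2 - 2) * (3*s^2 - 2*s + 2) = 24*s^5 + 5*s^4 + 2*s^3 + 8*s^2 + 4*s - 4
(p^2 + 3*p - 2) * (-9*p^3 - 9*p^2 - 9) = -9*p^5 - 36*p^4 - 9*p^3 + 9*p^2 - 27*p + 18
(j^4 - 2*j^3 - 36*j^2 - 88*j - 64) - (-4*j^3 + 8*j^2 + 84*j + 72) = j^4 + 2*j^3 - 44*j^2 - 172*j - 136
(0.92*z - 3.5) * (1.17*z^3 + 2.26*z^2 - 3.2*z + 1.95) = 1.0764*z^4 - 2.0158*z^3 - 10.854*z^2 + 12.994*z - 6.825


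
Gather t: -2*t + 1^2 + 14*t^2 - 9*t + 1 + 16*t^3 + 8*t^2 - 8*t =16*t^3 + 22*t^2 - 19*t + 2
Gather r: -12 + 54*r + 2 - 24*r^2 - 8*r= -24*r^2 + 46*r - 10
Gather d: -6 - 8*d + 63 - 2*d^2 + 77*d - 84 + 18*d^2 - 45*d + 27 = 16*d^2 + 24*d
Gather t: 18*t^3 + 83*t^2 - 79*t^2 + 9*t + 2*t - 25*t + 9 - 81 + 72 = 18*t^3 + 4*t^2 - 14*t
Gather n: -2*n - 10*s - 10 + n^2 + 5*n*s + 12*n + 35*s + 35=n^2 + n*(5*s + 10) + 25*s + 25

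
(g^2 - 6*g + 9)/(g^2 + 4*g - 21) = (g - 3)/(g + 7)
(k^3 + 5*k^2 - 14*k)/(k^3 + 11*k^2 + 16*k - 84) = k/(k + 6)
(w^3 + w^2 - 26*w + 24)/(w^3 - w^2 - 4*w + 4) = (w^2 + 2*w - 24)/(w^2 - 4)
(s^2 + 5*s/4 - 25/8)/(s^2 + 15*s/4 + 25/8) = (4*s - 5)/(4*s + 5)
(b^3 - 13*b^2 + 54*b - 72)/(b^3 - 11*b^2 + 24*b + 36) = (b^2 - 7*b + 12)/(b^2 - 5*b - 6)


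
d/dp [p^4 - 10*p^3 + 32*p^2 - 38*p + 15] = 4*p^3 - 30*p^2 + 64*p - 38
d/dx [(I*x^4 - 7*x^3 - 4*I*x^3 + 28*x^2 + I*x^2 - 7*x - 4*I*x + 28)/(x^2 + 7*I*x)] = 2*I*x - 4*I + 4*I/x^2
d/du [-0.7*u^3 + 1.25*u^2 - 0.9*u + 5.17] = -2.1*u^2 + 2.5*u - 0.9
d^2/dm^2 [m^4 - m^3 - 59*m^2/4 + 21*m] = 12*m^2 - 6*m - 59/2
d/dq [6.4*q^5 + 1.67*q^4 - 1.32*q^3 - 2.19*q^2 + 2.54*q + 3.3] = 32.0*q^4 + 6.68*q^3 - 3.96*q^2 - 4.38*q + 2.54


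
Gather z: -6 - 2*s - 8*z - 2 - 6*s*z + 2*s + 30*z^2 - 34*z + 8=30*z^2 + z*(-6*s - 42)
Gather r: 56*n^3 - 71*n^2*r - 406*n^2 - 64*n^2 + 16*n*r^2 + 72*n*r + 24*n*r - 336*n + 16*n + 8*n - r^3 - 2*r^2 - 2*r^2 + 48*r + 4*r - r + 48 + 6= 56*n^3 - 470*n^2 - 312*n - r^3 + r^2*(16*n - 4) + r*(-71*n^2 + 96*n + 51) + 54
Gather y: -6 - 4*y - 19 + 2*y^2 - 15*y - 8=2*y^2 - 19*y - 33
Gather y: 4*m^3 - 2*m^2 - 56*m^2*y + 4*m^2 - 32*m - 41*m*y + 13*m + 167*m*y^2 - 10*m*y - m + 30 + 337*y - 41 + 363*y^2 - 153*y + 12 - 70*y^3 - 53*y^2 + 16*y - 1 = 4*m^3 + 2*m^2 - 20*m - 70*y^3 + y^2*(167*m + 310) + y*(-56*m^2 - 51*m + 200)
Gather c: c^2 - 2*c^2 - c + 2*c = -c^2 + c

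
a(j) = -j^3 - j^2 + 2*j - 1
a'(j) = -3*j^2 - 2*j + 2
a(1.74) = -5.82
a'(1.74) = -10.56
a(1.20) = -1.77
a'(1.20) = -4.72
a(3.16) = -36.22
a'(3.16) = -34.28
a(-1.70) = -2.38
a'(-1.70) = -3.27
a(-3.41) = 20.20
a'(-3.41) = -26.06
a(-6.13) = 179.51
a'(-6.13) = -98.47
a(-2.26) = 0.92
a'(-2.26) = -8.80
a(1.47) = -3.40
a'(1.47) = -7.42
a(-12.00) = 1559.00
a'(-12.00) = -406.00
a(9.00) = -793.00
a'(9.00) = -259.00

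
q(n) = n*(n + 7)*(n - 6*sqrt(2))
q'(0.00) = -59.40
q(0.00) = 0.00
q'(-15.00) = 660.16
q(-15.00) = -2818.23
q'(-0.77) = -55.33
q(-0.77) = 44.40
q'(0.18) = -59.83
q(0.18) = -10.73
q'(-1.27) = -50.79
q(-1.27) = 70.99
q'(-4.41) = 12.05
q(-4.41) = 147.29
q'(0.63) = -60.08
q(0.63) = -37.76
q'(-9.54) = 241.98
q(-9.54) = -436.78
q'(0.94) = -59.54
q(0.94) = -56.31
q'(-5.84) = 60.27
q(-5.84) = 97.05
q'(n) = n*(n + 7) + n*(n - 6*sqrt(2)) + (n + 7)*(n - 6*sqrt(2))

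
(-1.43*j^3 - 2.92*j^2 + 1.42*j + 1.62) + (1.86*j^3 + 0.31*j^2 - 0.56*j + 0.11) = 0.43*j^3 - 2.61*j^2 + 0.86*j + 1.73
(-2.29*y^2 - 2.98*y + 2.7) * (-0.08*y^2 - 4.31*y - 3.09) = 0.1832*y^4 + 10.1083*y^3 + 19.7039*y^2 - 2.4288*y - 8.343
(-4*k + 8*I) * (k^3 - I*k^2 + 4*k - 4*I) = -4*k^4 + 12*I*k^3 - 8*k^2 + 48*I*k + 32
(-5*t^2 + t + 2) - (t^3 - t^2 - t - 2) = -t^3 - 4*t^2 + 2*t + 4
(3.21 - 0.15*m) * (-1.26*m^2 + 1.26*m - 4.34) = 0.189*m^3 - 4.2336*m^2 + 4.6956*m - 13.9314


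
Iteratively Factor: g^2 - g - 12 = (g - 4)*(g + 3)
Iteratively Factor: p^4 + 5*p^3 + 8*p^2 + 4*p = (p + 2)*(p^3 + 3*p^2 + 2*p) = p*(p + 2)*(p^2 + 3*p + 2) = p*(p + 2)^2*(p + 1)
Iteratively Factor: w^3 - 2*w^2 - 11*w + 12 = (w - 4)*(w^2 + 2*w - 3) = (w - 4)*(w - 1)*(w + 3)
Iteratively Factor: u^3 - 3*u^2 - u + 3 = (u - 1)*(u^2 - 2*u - 3) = (u - 3)*(u - 1)*(u + 1)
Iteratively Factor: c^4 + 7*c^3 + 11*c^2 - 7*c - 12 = (c + 4)*(c^3 + 3*c^2 - c - 3) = (c + 3)*(c + 4)*(c^2 - 1) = (c + 1)*(c + 3)*(c + 4)*(c - 1)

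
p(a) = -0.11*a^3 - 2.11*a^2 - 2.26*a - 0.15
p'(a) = -0.33*a^2 - 4.22*a - 2.26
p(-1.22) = -0.33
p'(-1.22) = 2.40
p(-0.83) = 0.34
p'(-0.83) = 1.02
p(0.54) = -2.00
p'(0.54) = -4.64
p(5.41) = -91.55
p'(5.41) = -34.75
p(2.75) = -24.61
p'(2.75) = -16.36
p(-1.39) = -0.79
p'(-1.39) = 2.97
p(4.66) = -67.63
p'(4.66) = -29.09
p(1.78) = -11.48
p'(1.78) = -10.82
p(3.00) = -28.89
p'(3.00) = -17.89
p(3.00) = -28.89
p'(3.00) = -17.89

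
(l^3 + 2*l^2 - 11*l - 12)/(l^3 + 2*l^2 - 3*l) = (l^3 + 2*l^2 - 11*l - 12)/(l*(l^2 + 2*l - 3))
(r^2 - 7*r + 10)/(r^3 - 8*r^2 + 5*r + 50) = (r - 2)/(r^2 - 3*r - 10)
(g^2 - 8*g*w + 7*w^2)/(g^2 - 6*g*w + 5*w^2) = (-g + 7*w)/(-g + 5*w)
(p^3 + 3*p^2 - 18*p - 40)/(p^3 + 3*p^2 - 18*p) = (p^3 + 3*p^2 - 18*p - 40)/(p*(p^2 + 3*p - 18))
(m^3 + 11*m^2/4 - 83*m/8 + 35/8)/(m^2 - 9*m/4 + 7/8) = m + 5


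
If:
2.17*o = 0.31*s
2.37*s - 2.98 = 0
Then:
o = 0.18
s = 1.26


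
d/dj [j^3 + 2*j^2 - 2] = j*(3*j + 4)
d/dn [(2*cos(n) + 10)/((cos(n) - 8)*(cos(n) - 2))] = 2*(cos(n)^2 + 10*cos(n) - 66)*sin(n)/((cos(n) - 8)^2*(cos(n) - 2)^2)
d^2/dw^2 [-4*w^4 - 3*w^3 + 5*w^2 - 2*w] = -48*w^2 - 18*w + 10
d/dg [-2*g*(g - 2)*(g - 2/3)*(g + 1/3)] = -8*g^3 + 14*g^2 - 16*g/9 - 8/9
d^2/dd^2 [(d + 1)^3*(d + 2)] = 6*(d + 1)*(2*d + 3)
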